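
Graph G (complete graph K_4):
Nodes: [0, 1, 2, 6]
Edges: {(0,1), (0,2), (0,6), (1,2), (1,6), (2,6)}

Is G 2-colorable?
The clique on vertices [0, 1, 2, 6] has size 4 > 2, so it alone needs 4 colors.

No, G is not 2-colorable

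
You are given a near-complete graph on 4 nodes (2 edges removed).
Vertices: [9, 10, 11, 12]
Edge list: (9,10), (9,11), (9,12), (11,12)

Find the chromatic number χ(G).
χ(G) = 3

Clique number ω(G) = 3 (lower bound: χ ≥ ω).
The clique on [9, 11, 12] has size 3, forcing χ ≥ 3, and the coloring below uses 3 colors, so χ(G) = 3.
A valid 3-coloring: color 1: [9]; color 2: [10, 11]; color 3: [12].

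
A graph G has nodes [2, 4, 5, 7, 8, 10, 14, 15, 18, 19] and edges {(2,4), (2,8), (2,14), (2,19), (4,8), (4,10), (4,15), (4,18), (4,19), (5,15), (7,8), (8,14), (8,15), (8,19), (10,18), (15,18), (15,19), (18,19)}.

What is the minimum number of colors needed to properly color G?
χ(G) = 4

Clique number ω(G) = 4 (lower bound: χ ≥ ω).
The clique on [2, 4, 8, 19] has size 4, forcing χ ≥ 4, and the coloring below uses 4 colors, so χ(G) = 4.
A valid 4-coloring: color 1: [4, 5, 7, 14]; color 2: [8, 18]; color 3: [2, 10, 15]; color 4: [19].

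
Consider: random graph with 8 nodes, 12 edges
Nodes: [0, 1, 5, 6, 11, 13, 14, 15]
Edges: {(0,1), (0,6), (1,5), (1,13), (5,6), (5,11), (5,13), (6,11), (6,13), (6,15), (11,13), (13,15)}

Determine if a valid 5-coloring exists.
Yes, G is 5-colorable

A valid 5-coloring: color 1: [0, 13, 14]; color 2: [1, 6]; color 3: [5, 15]; color 4: [11].
(χ(G) = 4 ≤ 5.)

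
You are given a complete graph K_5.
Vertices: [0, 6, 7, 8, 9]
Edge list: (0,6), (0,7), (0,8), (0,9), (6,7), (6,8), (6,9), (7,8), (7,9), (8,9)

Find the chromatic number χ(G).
Clique number ω(G) = 5 (lower bound: χ ≥ ω).
The clique on [0, 6, 7, 8, 9] has size 5, forcing χ ≥ 5, and the coloring below uses 5 colors, so χ(G) = 5.
A valid 5-coloring: color 1: [7]; color 2: [9]; color 3: [6]; color 4: [8]; color 5: [0].

χ(G) = 5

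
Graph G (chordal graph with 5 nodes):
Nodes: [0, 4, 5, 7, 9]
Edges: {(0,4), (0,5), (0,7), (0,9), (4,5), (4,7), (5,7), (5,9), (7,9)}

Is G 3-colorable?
No, G is not 3-colorable

The clique on vertices [0, 5, 7, 9] has size 4 > 3, so it alone needs 4 colors.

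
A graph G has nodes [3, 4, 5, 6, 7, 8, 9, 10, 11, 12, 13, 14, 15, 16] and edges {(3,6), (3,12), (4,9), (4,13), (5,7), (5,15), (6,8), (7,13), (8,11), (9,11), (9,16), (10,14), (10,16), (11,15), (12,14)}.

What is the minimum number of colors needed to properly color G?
χ(G) = 3

Clique number ω(G) = 2 (lower bound: χ ≥ ω).
Odd cycle [9, 4, 13, 7, 5, 15, 11] needs 3 colors (χ ≥ 3).
The coloring below uses 3 colors, so χ(G) = 3.
A valid 3-coloring: color 1: [4, 6, 7, 10, 11, 12]; color 2: [3, 8, 9, 13, 14, 15]; color 3: [5, 16].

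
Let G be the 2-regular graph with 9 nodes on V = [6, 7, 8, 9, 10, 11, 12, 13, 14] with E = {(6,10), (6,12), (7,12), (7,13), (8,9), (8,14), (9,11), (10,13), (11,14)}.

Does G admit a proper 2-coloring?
No, G is not 2-colorable

Odd cycle [10, 6, 12, 7, 13] needs 3 colors (χ ≥ 3).
Hence χ(G) ≥ 3 > 2, so no proper 2-coloring exists.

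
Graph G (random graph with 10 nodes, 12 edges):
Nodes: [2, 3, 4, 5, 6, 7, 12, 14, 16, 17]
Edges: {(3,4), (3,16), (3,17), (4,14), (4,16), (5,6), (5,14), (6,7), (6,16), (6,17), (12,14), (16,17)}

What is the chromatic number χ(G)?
Clique number ω(G) = 3 (lower bound: χ ≥ ω).
The clique on [3, 16, 17] has size 3, forcing χ ≥ 3, and the coloring below uses 3 colors, so χ(G) = 3.
A valid 3-coloring: color 1: [2, 3, 6, 14]; color 2: [5, 7, 12, 16]; color 3: [4, 17].

χ(G) = 3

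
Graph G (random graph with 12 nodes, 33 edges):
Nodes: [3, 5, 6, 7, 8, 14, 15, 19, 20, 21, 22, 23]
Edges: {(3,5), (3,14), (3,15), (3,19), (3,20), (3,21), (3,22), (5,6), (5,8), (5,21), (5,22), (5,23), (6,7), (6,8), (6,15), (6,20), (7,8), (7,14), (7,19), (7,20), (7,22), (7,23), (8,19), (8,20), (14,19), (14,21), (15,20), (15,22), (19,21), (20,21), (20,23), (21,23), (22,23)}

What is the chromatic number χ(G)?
Clique number ω(G) = 4 (lower bound: χ ≥ ω).
The clique on [3, 14, 19, 21] has size 4, forcing χ ≥ 4, and the coloring below uses 4 colors, so χ(G) = 4.
A valid 4-coloring: color 1: [3, 7]; color 2: [5, 19, 20]; color 3: [6, 21, 22]; color 4: [8, 14, 15, 23].

χ(G) = 4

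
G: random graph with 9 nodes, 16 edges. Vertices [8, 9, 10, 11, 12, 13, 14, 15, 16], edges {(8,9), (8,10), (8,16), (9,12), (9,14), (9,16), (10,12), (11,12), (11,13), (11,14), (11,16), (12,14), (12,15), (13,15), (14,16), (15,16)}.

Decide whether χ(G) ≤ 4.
A valid 4-coloring: color 1: [12, 13, 16]; color 2: [9, 10, 11, 15]; color 3: [8, 14].
(χ(G) = 3 ≤ 4.)

Yes, G is 4-colorable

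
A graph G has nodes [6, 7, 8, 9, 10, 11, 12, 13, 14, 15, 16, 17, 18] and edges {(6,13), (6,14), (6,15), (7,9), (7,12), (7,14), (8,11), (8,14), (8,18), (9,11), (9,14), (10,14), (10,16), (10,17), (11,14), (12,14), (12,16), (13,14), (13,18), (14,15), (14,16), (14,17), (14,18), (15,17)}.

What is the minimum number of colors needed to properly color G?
χ(G) = 3

Clique number ω(G) = 3 (lower bound: χ ≥ ω).
The clique on [6, 13, 14] has size 3, forcing χ ≥ 3, and the coloring below uses 3 colors, so χ(G) = 3.
A valid 3-coloring: color 1: [14]; color 2: [8, 9, 10, 12, 13, 15]; color 3: [6, 7, 11, 16, 17, 18].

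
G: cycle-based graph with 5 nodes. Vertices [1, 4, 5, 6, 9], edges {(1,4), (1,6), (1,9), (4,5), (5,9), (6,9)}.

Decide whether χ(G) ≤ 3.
A valid 3-coloring: color 1: [1, 5]; color 2: [4, 9]; color 3: [6].
(χ(G) = 3 ≤ 3.)

Yes, G is 3-colorable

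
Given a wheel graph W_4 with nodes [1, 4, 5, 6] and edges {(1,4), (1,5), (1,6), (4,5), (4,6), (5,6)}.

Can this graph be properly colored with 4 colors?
A valid 4-coloring: color 1: [6]; color 2: [1]; color 3: [5]; color 4: [4].
(χ(G) = 4 ≤ 4.)

Yes, G is 4-colorable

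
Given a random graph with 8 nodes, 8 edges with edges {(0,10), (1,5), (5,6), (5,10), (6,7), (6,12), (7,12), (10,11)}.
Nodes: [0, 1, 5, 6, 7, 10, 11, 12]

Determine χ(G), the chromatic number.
χ(G) = 3

Clique number ω(G) = 3 (lower bound: χ ≥ ω).
The clique on [6, 7, 12] has size 3, forcing χ ≥ 3, and the coloring below uses 3 colors, so χ(G) = 3.
A valid 3-coloring: color 1: [0, 5, 11, 12]; color 2: [1, 6, 10]; color 3: [7].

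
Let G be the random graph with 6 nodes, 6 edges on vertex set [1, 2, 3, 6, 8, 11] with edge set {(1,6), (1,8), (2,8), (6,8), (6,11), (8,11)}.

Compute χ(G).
Clique number ω(G) = 3 (lower bound: χ ≥ ω).
The clique on [1, 6, 8] has size 3, forcing χ ≥ 3, and the coloring below uses 3 colors, so χ(G) = 3.
A valid 3-coloring: color 1: [3, 8]; color 2: [2, 6]; color 3: [1, 11].

χ(G) = 3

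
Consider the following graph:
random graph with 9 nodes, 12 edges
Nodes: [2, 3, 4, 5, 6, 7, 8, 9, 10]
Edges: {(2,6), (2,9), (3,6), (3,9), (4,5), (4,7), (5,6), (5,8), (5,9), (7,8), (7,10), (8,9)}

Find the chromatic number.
Clique number ω(G) = 3 (lower bound: χ ≥ ω).
The clique on [5, 8, 9] has size 3, forcing χ ≥ 3, and the coloring below uses 3 colors, so χ(G) = 3.
A valid 3-coloring: color 1: [2, 3, 5, 7]; color 2: [4, 6, 9, 10]; color 3: [8].

χ(G) = 3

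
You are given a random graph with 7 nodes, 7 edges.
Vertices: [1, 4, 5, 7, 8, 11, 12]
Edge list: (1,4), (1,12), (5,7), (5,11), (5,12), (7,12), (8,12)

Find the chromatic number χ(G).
χ(G) = 3

Clique number ω(G) = 3 (lower bound: χ ≥ ω).
The clique on [5, 7, 12] has size 3, forcing χ ≥ 3, and the coloring below uses 3 colors, so χ(G) = 3.
A valid 3-coloring: color 1: [4, 11, 12]; color 2: [1, 5, 8]; color 3: [7].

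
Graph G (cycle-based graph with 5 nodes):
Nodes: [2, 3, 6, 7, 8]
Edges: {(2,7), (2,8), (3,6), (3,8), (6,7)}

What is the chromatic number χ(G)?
Clique number ω(G) = 2 (lower bound: χ ≥ ω).
Odd cycle [2, 8, 3, 6, 7] needs 3 colors (χ ≥ 3).
The coloring below uses 3 colors, so χ(G) = 3.
A valid 3-coloring: color 1: [2, 6]; color 2: [7, 8]; color 3: [3].

χ(G) = 3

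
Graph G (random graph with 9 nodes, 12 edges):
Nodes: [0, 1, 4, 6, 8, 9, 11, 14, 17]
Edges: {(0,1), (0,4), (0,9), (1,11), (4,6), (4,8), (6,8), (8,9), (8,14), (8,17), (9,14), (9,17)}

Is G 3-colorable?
A valid 3-coloring: color 1: [0, 8, 11]; color 2: [1, 4, 9]; color 3: [6, 14, 17].
(χ(G) = 3 ≤ 3.)

Yes, G is 3-colorable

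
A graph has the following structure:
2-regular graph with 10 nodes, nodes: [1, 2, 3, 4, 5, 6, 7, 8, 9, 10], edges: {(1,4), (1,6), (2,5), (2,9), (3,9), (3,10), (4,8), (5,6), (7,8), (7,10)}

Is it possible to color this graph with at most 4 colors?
A valid 4-coloring: color 1: [1, 5, 8, 9, 10]; color 2: [2, 3, 4, 6, 7].
(χ(G) = 2 ≤ 4.)

Yes, G is 4-colorable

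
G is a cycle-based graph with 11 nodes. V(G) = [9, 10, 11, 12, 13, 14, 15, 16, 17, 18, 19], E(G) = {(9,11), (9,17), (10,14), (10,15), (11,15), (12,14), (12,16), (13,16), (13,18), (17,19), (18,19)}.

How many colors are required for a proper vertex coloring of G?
Clique number ω(G) = 2 (lower bound: χ ≥ ω).
Odd cycle [19, 17, 9, 11, 15, 10, 14, 12, 16, 13, 18] needs 3 colors (χ ≥ 3).
The coloring below uses 3 colors, so χ(G) = 3.
A valid 3-coloring: color 1: [9, 13, 14, 15, 19]; color 2: [10, 11, 12, 17, 18]; color 3: [16].

χ(G) = 3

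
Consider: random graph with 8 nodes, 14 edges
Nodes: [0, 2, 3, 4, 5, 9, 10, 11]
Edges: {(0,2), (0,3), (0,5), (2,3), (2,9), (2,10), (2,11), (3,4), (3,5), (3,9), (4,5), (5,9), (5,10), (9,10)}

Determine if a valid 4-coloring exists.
Yes, G is 4-colorable

A valid 4-coloring: color 1: [2, 5]; color 2: [3, 10, 11]; color 3: [0, 4, 9].
(χ(G) = 3 ≤ 4.)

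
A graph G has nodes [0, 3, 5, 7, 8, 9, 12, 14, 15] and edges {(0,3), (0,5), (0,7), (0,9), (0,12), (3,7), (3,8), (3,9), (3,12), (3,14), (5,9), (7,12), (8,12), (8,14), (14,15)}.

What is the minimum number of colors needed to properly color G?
χ(G) = 4

Clique number ω(G) = 4 (lower bound: χ ≥ ω).
The clique on [0, 3, 7, 12] has size 4, forcing χ ≥ 4, and the coloring below uses 4 colors, so χ(G) = 4.
A valid 4-coloring: color 1: [3, 5, 15]; color 2: [0, 8]; color 3: [9, 12, 14]; color 4: [7].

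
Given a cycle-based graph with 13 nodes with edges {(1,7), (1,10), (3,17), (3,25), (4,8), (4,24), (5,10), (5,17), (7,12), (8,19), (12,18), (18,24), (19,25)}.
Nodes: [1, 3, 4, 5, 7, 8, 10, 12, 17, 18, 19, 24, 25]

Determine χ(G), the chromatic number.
Clique number ω(G) = 2 (lower bound: χ ≥ ω).
Odd cycle [18, 24, 4, 8, 19, 25, 3, 17, 5, 10, 1, 7, 12] needs 3 colors (χ ≥ 3).
The coloring below uses 3 colors, so χ(G) = 3.
A valid 3-coloring: color 1: [3, 4, 5, 7, 18, 19]; color 2: [8, 10, 12, 17, 24, 25]; color 3: [1].

χ(G) = 3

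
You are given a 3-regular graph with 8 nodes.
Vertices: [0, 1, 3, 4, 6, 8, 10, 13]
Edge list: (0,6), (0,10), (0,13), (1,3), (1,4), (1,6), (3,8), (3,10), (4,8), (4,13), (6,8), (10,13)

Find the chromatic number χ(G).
Clique number ω(G) = 3 (lower bound: χ ≥ ω).
The clique on [0, 10, 13] has size 3, forcing χ ≥ 3, and the coloring below uses 3 colors, so χ(G) = 3.
A valid 3-coloring: color 1: [3, 6, 13]; color 2: [1, 8, 10]; color 3: [0, 4].

χ(G) = 3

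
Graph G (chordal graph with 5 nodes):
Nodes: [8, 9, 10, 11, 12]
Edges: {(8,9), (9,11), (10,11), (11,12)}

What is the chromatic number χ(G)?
χ(G) = 2

Clique number ω(G) = 2 (lower bound: χ ≥ ω).
The graph is bipartite (no odd cycle), so 2 colors suffice: χ(G) = 2.
A valid 2-coloring: color 1: [8, 11]; color 2: [9, 10, 12].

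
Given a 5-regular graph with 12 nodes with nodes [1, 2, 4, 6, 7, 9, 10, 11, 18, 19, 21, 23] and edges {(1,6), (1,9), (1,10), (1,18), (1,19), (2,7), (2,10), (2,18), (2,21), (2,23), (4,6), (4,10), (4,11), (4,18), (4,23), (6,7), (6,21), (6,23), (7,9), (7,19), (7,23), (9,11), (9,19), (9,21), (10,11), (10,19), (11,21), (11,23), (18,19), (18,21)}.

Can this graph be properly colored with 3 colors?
A valid 3-coloring: color 1: [9, 10, 18, 23]; color 2: [1, 4, 7, 21]; color 3: [2, 6, 11, 19].
(χ(G) = 3 ≤ 3.)

Yes, G is 3-colorable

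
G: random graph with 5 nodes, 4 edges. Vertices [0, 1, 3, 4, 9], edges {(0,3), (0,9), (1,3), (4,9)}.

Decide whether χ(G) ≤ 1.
No, G is not 1-colorable

Edge (0,9) forces its endpoints to differ, so 1 color is not enough.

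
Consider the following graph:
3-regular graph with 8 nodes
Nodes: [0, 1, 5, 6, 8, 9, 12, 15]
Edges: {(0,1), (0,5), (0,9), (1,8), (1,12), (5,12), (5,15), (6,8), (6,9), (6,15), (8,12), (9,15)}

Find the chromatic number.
χ(G) = 3

Clique number ω(G) = 3 (lower bound: χ ≥ ω).
The clique on [6, 9, 15] has size 3, forcing χ ≥ 3, and the coloring below uses 3 colors, so χ(G) = 3.
A valid 3-coloring: color 1: [0, 6, 12]; color 2: [5, 8, 9]; color 3: [1, 15].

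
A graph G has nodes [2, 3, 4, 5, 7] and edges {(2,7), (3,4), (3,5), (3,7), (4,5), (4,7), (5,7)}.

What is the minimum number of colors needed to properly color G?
χ(G) = 4

Clique number ω(G) = 4 (lower bound: χ ≥ ω).
The clique on [3, 4, 5, 7] has size 4, forcing χ ≥ 4, and the coloring below uses 4 colors, so χ(G) = 4.
A valid 4-coloring: color 1: [7]; color 2: [2, 3]; color 3: [5]; color 4: [4].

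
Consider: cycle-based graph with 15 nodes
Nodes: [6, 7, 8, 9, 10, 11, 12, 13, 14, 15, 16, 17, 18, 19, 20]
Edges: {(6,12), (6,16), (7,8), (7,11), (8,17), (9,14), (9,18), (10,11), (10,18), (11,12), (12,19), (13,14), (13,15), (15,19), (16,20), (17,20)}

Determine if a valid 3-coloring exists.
A valid 3-coloring: color 1: [7, 12, 14, 15, 16, 17, 18]; color 2: [6, 8, 9, 11, 13, 19, 20]; color 3: [10].
(χ(G) = 3 ≤ 3.)

Yes, G is 3-colorable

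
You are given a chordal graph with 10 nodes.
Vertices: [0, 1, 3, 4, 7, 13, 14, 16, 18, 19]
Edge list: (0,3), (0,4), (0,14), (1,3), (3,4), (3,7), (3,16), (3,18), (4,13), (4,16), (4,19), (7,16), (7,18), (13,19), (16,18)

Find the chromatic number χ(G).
χ(G) = 4

Clique number ω(G) = 4 (lower bound: χ ≥ ω).
The clique on [3, 7, 16, 18] has size 4, forcing χ ≥ 4, and the coloring below uses 4 colors, so χ(G) = 4.
A valid 4-coloring: color 1: [3, 14, 19]; color 2: [1, 4, 7]; color 3: [0, 13, 16]; color 4: [18].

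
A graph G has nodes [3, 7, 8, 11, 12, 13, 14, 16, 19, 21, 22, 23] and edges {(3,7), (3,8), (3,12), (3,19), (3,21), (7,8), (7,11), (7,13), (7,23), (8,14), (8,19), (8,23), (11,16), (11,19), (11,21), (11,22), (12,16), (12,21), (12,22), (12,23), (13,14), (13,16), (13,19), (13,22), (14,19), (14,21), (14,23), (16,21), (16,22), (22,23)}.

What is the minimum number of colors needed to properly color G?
Clique number ω(G) = 3 (lower bound: χ ≥ ω).
Odd cycle [23, 14, 19, 3, 7] needs 3 colors (χ ≥ 3).
Vertex 8 is adjacent to every vertex of [3, 7, 14, 19, 23], which already need 3 colors among themselves, so 8 needs a new color (χ ≥ 4).
The coloring below uses 4 colors, so χ(G) = 4.
A valid 4-coloring: color 1: [8, 11, 12, 13]; color 2: [3, 14, 16]; color 3: [7, 19, 21, 22]; color 4: [23].

χ(G) = 4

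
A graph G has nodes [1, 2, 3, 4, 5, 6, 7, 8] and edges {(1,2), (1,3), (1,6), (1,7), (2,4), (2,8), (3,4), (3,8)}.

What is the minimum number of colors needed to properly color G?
Clique number ω(G) = 2 (lower bound: χ ≥ ω).
The graph is bipartite (no odd cycle), so 2 colors suffice: χ(G) = 2.
A valid 2-coloring: color 1: [1, 4, 5, 8]; color 2: [2, 3, 6, 7].

χ(G) = 2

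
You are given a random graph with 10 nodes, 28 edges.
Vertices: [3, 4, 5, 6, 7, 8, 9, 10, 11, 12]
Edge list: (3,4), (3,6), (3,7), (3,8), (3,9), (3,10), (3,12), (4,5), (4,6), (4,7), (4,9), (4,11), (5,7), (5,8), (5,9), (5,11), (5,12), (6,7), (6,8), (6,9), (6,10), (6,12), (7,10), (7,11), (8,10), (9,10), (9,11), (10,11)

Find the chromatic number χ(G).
Clique number ω(G) = 4 (lower bound: χ ≥ ω).
The clique on [4, 5, 9, 11] has size 4, forcing χ ≥ 4, and the coloring below uses 4 colors, so χ(G) = 4.
A valid 4-coloring: color 1: [3, 5]; color 2: [6, 11]; color 3: [7, 8, 9, 12]; color 4: [4, 10].

χ(G) = 4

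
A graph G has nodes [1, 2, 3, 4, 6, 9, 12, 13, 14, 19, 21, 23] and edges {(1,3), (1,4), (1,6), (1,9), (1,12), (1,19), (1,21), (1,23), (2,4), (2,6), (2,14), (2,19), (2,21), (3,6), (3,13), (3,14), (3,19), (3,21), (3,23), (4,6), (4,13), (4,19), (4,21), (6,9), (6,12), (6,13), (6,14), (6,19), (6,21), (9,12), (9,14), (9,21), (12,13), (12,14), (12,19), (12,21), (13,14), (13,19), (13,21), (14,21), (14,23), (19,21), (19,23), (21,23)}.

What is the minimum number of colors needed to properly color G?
Clique number ω(G) = 5 (lower bound: χ ≥ ω).
Odd cycle [14, 13, 19, 1, 9] needs 3 colors (χ ≥ 3).
Vertex 12 is adjacent to every vertex of [1, 9, 13, 14, 19], which already need 3 colors among themselves, so 12 needs a new color (χ ≥ 4).
Vertex 6 is adjacent to every vertex of [1, 9, 12, 13, 14, 19], which already need 4 colors among themselves, so 6 needs a new color (χ ≥ 5).
Vertex 21 is adjacent to every vertex of [1, 6, 9, 12, 13, 14, 19], which already need 5 colors among themselves, so 21 needs a new color (χ ≥ 6).
The coloring below uses 6 colors, so χ(G) = 6.
A valid 6-coloring: color 1: [21]; color 2: [6, 23]; color 3: [14, 19]; color 4: [1, 2, 13]; color 5: [3, 4, 9]; color 6: [12].

χ(G) = 6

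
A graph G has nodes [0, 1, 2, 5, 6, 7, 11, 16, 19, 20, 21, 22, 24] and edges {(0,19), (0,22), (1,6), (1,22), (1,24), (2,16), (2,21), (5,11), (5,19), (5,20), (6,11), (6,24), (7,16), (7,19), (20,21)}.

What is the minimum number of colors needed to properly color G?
χ(G) = 3

Clique number ω(G) = 3 (lower bound: χ ≥ ω).
The clique on [1, 6, 24] has size 3, forcing χ ≥ 3, and the coloring below uses 3 colors, so χ(G) = 3.
A valid 3-coloring: color 1: [1, 11, 16, 19, 21]; color 2: [0, 2, 5, 6, 7]; color 3: [20, 22, 24].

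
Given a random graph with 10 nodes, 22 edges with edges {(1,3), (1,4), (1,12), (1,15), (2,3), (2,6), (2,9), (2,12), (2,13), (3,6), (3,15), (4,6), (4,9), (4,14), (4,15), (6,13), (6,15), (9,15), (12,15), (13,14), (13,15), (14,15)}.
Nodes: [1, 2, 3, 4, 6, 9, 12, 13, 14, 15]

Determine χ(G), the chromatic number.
Clique number ω(G) = 3 (lower bound: χ ≥ ω).
The clique on [2, 3, 6] has size 3, forcing χ ≥ 3, and the coloring below uses 3 colors, so χ(G) = 3.
A valid 3-coloring: color 1: [2, 15]; color 2: [3, 4, 12, 13]; color 3: [1, 6, 9, 14].

χ(G) = 3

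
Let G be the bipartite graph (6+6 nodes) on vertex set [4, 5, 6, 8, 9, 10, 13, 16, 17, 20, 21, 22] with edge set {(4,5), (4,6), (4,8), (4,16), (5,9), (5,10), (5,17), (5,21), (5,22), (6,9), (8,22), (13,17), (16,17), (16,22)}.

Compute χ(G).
χ(G) = 2

Clique number ω(G) = 2 (lower bound: χ ≥ ω).
The graph is bipartite (no odd cycle), so 2 colors suffice: χ(G) = 2.
A valid 2-coloring: color 1: [5, 6, 8, 13, 16, 20]; color 2: [4, 9, 10, 17, 21, 22].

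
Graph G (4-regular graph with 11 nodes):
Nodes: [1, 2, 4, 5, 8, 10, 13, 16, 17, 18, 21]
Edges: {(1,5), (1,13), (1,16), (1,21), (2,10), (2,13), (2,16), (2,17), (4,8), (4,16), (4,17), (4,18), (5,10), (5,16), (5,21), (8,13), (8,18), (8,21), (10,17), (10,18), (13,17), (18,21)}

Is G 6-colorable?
A valid 6-coloring: color 1: [1, 8, 10]; color 2: [16, 17, 21]; color 3: [2, 5, 18]; color 4: [4, 13].
(χ(G) = 4 ≤ 6.)

Yes, G is 6-colorable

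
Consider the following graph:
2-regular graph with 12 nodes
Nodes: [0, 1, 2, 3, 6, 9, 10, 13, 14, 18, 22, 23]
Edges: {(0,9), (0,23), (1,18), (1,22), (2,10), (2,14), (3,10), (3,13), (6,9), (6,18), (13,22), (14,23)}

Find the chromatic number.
χ(G) = 2

Clique number ω(G) = 2 (lower bound: χ ≥ ω).
The graph is bipartite (no odd cycle), so 2 colors suffice: χ(G) = 2.
A valid 2-coloring: color 1: [0, 1, 6, 10, 13, 14]; color 2: [2, 3, 9, 18, 22, 23].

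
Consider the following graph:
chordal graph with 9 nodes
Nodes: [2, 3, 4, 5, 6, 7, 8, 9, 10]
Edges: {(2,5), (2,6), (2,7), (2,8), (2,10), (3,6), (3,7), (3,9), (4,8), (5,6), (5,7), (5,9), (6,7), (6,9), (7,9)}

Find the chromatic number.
Clique number ω(G) = 4 (lower bound: χ ≥ ω).
The clique on [3, 6, 7, 9] has size 4, forcing χ ≥ 4, and the coloring below uses 4 colors, so χ(G) = 4.
A valid 4-coloring: color 1: [7, 8, 10]; color 2: [4, 6]; color 3: [2, 9]; color 4: [3, 5].

χ(G) = 4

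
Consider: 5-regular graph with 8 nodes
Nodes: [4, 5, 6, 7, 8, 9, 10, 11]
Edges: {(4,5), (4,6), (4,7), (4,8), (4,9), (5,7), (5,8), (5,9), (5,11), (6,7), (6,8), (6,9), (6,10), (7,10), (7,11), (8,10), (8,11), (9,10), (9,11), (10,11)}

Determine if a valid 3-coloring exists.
No, G is not 3-colorable

Odd cycle [5, 11, 10, 6, 4] needs 3 colors (χ ≥ 3).
Vertex 7 is adjacent to every vertex of [4, 5, 6, 10, 11], which already need 3 colors among themselves, so 7 needs a new color (χ ≥ 4).
Hence χ(G) ≥ 4 > 3, so no proper 3-coloring exists.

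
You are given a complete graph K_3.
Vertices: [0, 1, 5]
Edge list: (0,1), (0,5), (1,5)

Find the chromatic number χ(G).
Clique number ω(G) = 3 (lower bound: χ ≥ ω).
The clique on [0, 1, 5] has size 3, forcing χ ≥ 3, and the coloring below uses 3 colors, so χ(G) = 3.
A valid 3-coloring: color 1: [0]; color 2: [5]; color 3: [1].

χ(G) = 3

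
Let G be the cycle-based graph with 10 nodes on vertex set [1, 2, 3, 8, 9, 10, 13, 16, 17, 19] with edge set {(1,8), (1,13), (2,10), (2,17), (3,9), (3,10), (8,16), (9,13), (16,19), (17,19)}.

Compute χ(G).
Clique number ω(G) = 2 (lower bound: χ ≥ ω).
The graph is bipartite (no odd cycle), so 2 colors suffice: χ(G) = 2.
A valid 2-coloring: color 1: [1, 9, 10, 16, 17]; color 2: [2, 3, 8, 13, 19].

χ(G) = 2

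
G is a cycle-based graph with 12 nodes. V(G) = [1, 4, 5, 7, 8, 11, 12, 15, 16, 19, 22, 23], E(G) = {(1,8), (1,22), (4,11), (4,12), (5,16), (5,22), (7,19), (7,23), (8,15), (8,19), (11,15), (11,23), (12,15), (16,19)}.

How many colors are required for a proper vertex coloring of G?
Clique number ω(G) = 2 (lower bound: χ ≥ ω).
The graph is bipartite (no odd cycle), so 2 colors suffice: χ(G) = 2.
A valid 2-coloring: color 1: [7, 8, 11, 12, 16, 22]; color 2: [1, 4, 5, 15, 19, 23].

χ(G) = 2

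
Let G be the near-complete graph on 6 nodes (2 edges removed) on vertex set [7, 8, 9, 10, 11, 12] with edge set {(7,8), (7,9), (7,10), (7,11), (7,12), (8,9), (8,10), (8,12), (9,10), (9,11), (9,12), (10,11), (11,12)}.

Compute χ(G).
Clique number ω(G) = 4 (lower bound: χ ≥ ω).
The clique on [7, 8, 9, 10] has size 4, forcing χ ≥ 4, and the coloring below uses 4 colors, so χ(G) = 4.
A valid 4-coloring: color 1: [7]; color 2: [9]; color 3: [8, 11]; color 4: [10, 12].

χ(G) = 4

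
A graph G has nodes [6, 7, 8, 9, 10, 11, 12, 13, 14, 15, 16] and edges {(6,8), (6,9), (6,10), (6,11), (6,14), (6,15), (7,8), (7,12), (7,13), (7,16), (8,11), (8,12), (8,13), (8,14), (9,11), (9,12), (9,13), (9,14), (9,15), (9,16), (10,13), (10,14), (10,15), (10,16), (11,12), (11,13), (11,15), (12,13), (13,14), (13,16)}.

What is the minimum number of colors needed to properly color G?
Clique number ω(G) = 4 (lower bound: χ ≥ ω).
The clique on [8, 11, 12, 13] has size 4, forcing χ ≥ 4, and the coloring below uses 4 colors, so χ(G) = 4.
A valid 4-coloring: color 1: [6, 13]; color 2: [8, 9, 10]; color 3: [7, 11, 14]; color 4: [12, 15, 16].

χ(G) = 4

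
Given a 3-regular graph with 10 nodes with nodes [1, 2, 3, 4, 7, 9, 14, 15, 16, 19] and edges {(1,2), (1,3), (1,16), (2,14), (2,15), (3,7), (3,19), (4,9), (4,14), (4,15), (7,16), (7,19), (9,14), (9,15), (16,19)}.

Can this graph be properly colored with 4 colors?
Yes, G is 4-colorable

A valid 4-coloring: color 1: [2, 3, 9, 16]; color 2: [1, 7, 14, 15]; color 3: [4, 19].
(χ(G) = 3 ≤ 4.)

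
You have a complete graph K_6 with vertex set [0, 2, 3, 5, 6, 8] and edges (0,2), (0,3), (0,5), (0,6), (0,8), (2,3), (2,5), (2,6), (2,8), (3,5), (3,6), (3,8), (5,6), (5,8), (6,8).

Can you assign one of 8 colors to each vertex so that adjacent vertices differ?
A valid 8-coloring: color 1: [8]; color 2: [2]; color 3: [5]; color 4: [0]; color 5: [6]; color 6: [3].
(χ(G) = 6 ≤ 8.)

Yes, G is 8-colorable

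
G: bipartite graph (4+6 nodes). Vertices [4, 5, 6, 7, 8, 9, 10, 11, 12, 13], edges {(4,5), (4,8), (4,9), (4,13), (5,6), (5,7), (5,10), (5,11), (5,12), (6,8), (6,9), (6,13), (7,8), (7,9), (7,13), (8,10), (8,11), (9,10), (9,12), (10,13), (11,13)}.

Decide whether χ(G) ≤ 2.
A valid 2-coloring: color 1: [5, 8, 9, 13]; color 2: [4, 6, 7, 10, 11, 12].
(χ(G) = 2 ≤ 2.)

Yes, G is 2-colorable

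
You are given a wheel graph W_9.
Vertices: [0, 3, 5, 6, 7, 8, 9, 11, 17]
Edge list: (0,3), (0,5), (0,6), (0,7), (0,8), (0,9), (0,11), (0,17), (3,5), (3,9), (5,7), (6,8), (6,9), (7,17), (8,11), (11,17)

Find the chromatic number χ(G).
Clique number ω(G) = 3 (lower bound: χ ≥ ω).
The clique on [0, 3, 9] has size 3, forcing χ ≥ 3, and the coloring below uses 3 colors, so χ(G) = 3.
A valid 3-coloring: color 1: [0]; color 2: [5, 8, 9, 17]; color 3: [3, 6, 7, 11].

χ(G) = 3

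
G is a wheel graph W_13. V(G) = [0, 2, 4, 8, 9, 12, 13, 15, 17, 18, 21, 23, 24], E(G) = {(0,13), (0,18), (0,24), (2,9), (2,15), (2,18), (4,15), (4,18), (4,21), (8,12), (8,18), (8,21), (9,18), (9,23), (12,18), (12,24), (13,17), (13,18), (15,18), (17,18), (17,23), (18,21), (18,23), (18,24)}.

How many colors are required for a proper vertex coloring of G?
Clique number ω(G) = 3 (lower bound: χ ≥ ω).
The clique on [0, 18, 24] has size 3, forcing χ ≥ 3, and the coloring below uses 3 colors, so χ(G) = 3.
A valid 3-coloring: color 1: [18]; color 2: [0, 9, 12, 15, 17, 21]; color 3: [2, 4, 8, 13, 23, 24].

χ(G) = 3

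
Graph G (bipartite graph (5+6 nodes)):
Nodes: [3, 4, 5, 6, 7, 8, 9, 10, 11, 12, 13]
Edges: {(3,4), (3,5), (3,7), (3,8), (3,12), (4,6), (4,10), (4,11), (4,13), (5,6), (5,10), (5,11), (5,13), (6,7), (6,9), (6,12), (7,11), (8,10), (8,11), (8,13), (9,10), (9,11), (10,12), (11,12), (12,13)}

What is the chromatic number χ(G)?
Clique number ω(G) = 2 (lower bound: χ ≥ ω).
The graph is bipartite (no odd cycle), so 2 colors suffice: χ(G) = 2.
A valid 2-coloring: color 1: [3, 6, 10, 11, 13]; color 2: [4, 5, 7, 8, 9, 12].

χ(G) = 2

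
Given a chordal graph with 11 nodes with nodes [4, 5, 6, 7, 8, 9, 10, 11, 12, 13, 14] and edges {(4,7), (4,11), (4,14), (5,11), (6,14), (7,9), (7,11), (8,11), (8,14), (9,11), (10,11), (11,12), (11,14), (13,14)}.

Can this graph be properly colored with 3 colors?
A valid 3-coloring: color 1: [6, 11, 13]; color 2: [5, 7, 10, 12, 14]; color 3: [4, 8, 9].
(χ(G) = 3 ≤ 3.)

Yes, G is 3-colorable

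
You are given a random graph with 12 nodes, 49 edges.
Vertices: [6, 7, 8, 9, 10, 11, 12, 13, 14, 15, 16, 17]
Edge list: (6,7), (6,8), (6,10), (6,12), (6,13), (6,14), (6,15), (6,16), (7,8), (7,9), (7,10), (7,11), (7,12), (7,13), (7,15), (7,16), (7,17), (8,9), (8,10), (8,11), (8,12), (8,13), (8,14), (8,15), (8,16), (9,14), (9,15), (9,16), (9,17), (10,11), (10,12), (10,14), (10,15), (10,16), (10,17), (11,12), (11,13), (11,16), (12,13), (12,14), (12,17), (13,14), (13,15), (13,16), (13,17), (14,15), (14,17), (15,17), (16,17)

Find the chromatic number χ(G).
Clique number ω(G) = 5 (lower bound: χ ≥ ω).
The clique on [6, 8, 10, 12, 14] has size 5, forcing χ ≥ 5, and the coloring below uses 5 colors, so χ(G) = 5.
A valid 5-coloring: color 1: [7, 14]; color 2: [8, 17]; color 3: [9, 10, 13]; color 4: [12, 15, 16]; color 5: [6, 11].

χ(G) = 5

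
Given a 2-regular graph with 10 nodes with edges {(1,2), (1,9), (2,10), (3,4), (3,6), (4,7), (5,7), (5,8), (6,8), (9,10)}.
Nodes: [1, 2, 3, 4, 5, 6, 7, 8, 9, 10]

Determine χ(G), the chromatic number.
χ(G) = 2

Clique number ω(G) = 2 (lower bound: χ ≥ ω).
The graph is bipartite (no odd cycle), so 2 colors suffice: χ(G) = 2.
A valid 2-coloring: color 1: [1, 4, 5, 6, 10]; color 2: [2, 3, 7, 8, 9].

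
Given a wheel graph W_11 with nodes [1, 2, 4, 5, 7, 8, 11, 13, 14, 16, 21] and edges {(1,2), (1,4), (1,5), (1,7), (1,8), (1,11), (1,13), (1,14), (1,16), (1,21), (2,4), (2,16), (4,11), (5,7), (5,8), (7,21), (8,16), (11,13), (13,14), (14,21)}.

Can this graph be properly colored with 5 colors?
Yes, G is 5-colorable

A valid 5-coloring: color 1: [1]; color 2: [4, 5, 13, 16, 21]; color 3: [2, 7, 8, 11, 14].
(χ(G) = 3 ≤ 5.)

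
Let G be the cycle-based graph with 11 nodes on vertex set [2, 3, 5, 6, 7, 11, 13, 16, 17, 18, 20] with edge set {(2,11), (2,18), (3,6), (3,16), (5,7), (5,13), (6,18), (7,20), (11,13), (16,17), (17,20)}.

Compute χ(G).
χ(G) = 3

Clique number ω(G) = 2 (lower bound: χ ≥ ω).
Odd cycle [18, 2, 11, 13, 5, 7, 20, 17, 16, 3, 6] needs 3 colors (χ ≥ 3).
The coloring below uses 3 colors, so χ(G) = 3.
A valid 3-coloring: color 1: [3, 5, 11, 18, 20]; color 2: [2, 6, 7, 13, 17]; color 3: [16].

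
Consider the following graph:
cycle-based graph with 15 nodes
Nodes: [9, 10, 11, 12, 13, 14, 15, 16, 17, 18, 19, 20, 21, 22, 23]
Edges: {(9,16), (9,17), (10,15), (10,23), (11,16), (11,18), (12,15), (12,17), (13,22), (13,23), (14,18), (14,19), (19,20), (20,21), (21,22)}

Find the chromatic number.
Clique number ω(G) = 2 (lower bound: χ ≥ ω).
Odd cycle [20, 21, 22, 13, 23, 10, 15, 12, 17, 9, 16, 11, 18, 14, 19] needs 3 colors (χ ≥ 3).
The coloring below uses 3 colors, so χ(G) = 3.
A valid 3-coloring: color 1: [14, 15, 16, 17, 20, 22, 23]; color 2: [9, 10, 11, 12, 13, 19, 21]; color 3: [18].

χ(G) = 3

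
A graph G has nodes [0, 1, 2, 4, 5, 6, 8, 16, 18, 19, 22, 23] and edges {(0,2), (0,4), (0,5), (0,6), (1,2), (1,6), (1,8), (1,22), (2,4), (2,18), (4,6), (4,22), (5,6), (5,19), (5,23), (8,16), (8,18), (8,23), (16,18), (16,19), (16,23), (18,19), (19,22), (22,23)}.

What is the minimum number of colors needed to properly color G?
χ(G) = 4

Clique number ω(G) = 3 (lower bound: χ ≥ ω).
Suppose a proper 3-coloring c exists. The clique [0, 2, 4] takes 3 distinct colors; by symmetry let c(0) = 1, c(2) = 2, c(4) = 3.
- Vertex 6: neighbors [0, 4] already have colors [1, 3] ⇒ c(6) = 2.
- Vertex 5: neighbors [0, 6] already have colors [1, 2] ⇒ c(5) = 3.
- Vertex 18: neighbors [2] already have colors [2]; try each remaining color.
- Case c(18) = 1:
  - Vertex 19: neighbors [18, 5] already have colors [1, 3] ⇒ c(19) = 2.
  - Vertex 16: neighbors [18, 19] already have colors [1, 2] ⇒ c(16) = 3.
  - Vertex 8: neighbors [18, 16] already have colors [1, 3] ⇒ c(8) = 2.
  - Vertex 22: neighbors [19, 4] already have colors [2, 3] ⇒ c(22) = 1.
  - Vertex 23: neighbors [22, 8, 5] already have colors [1, 2, 3] — all 3 colors blocked. Contradiction.
- Case c(18) = 3:
  - Vertex 8: neighbors [18] already have colors [3]; try each remaining color.
  - Case c(8) = 1:
    - Vertex 16: neighbors [8, 18] already have colors [1, 3] ⇒ c(16) = 2.
    - Vertex 23: neighbors [8, 16, 5] already have colors [1, 2, 3] — all 3 colors blocked. Contradiction.
  - Case c(8) = 2:
    - Vertex 16: neighbors [8, 18] already have colors [2, 3] ⇒ c(16) = 1.
    - Vertex 23: neighbors [16, 8, 5] already have colors [1, 2, 3] — all 3 colors blocked. Contradiction.
Every case ends in a contradiction, so G has no proper 3-coloring (χ ≥ 4).
The coloring below uses 4 colors, so χ(G) = 4.
A valid 4-coloring: color 1: [0, 8, 22]; color 2: [1, 4, 5, 16]; color 3: [2, 6, 19, 23]; color 4: [18].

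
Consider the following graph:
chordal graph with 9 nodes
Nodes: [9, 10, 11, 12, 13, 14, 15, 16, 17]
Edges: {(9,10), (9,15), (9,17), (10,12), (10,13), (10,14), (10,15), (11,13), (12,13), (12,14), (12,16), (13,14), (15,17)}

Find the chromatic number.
χ(G) = 4

Clique number ω(G) = 4 (lower bound: χ ≥ ω).
The clique on [10, 12, 13, 14] has size 4, forcing χ ≥ 4, and the coloring below uses 4 colors, so χ(G) = 4.
A valid 4-coloring: color 1: [10, 11, 16, 17]; color 2: [12, 15]; color 3: [9, 13]; color 4: [14].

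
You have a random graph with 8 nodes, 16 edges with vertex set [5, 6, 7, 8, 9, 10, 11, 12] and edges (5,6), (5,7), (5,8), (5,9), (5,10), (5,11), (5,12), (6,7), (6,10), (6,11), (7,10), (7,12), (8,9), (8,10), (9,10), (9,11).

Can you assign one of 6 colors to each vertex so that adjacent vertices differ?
Yes, G is 6-colorable

A valid 6-coloring: color 1: [5]; color 2: [10, 11, 12]; color 3: [7, 9]; color 4: [6, 8].
(χ(G) = 4 ≤ 6.)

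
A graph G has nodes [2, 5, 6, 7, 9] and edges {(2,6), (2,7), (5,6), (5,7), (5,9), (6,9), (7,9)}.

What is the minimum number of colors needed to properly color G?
χ(G) = 3

Clique number ω(G) = 3 (lower bound: χ ≥ ω).
The clique on [5, 6, 9] has size 3, forcing χ ≥ 3, and the coloring below uses 3 colors, so χ(G) = 3.
A valid 3-coloring: color 1: [2, 9]; color 2: [6, 7]; color 3: [5].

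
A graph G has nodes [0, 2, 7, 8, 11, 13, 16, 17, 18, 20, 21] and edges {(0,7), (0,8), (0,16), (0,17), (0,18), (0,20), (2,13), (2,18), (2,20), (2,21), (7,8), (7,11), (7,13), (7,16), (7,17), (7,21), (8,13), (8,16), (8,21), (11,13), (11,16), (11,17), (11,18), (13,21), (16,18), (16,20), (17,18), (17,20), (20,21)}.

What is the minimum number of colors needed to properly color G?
Clique number ω(G) = 4 (lower bound: χ ≥ ω).
The clique on [0, 7, 8, 16] has size 4, forcing χ ≥ 4, and the coloring below uses 4 colors, so χ(G) = 4.
A valid 4-coloring: color 1: [7, 18, 20]; color 2: [16, 17, 21]; color 3: [0, 13]; color 4: [2, 8, 11].

χ(G) = 4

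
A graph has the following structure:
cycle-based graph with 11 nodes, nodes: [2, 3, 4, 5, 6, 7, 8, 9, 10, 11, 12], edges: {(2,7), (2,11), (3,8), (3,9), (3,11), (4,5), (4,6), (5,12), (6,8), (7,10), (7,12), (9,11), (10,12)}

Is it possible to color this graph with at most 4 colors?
Yes, G is 4-colorable

A valid 4-coloring: color 1: [2, 3, 6, 12]; color 2: [4, 7, 8, 11]; color 3: [5, 9, 10].
(χ(G) = 3 ≤ 4.)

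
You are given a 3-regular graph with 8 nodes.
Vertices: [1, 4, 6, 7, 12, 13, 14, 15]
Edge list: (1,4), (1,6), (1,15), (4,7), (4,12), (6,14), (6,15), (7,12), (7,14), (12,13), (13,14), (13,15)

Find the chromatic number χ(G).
χ(G) = 3

Clique number ω(G) = 3 (lower bound: χ ≥ ω).
The clique on [1, 6, 15] has size 3, forcing χ ≥ 3, and the coloring below uses 3 colors, so χ(G) = 3.
A valid 3-coloring: color 1: [1, 12, 14]; color 2: [7, 15]; color 3: [4, 6, 13].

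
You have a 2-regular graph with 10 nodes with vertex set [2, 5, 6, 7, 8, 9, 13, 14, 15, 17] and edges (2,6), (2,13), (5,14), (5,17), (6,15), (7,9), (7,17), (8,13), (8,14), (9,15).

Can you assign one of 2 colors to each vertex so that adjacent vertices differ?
Yes, G is 2-colorable

A valid 2-coloring: color 1: [2, 5, 7, 8, 15]; color 2: [6, 9, 13, 14, 17].
(χ(G) = 2 ≤ 2.)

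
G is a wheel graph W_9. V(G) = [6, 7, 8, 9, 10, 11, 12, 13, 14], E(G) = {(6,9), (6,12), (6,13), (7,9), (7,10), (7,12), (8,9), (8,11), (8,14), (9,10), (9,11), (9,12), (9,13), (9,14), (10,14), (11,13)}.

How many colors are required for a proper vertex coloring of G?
Clique number ω(G) = 3 (lower bound: χ ≥ ω).
The clique on [6, 9, 12] has size 3, forcing χ ≥ 3, and the coloring below uses 3 colors, so χ(G) = 3.
A valid 3-coloring: color 1: [9]; color 2: [6, 7, 11, 14]; color 3: [8, 10, 12, 13].

χ(G) = 3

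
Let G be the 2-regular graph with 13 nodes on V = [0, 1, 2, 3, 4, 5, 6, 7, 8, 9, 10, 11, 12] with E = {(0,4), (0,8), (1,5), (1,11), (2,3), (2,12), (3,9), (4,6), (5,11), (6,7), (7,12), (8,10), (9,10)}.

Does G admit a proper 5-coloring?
Yes, G is 5-colorable

A valid 5-coloring: color 1: [0, 3, 6, 10, 11, 12]; color 2: [2, 4, 5, 7, 8, 9]; color 3: [1].
(χ(G) = 3 ≤ 5.)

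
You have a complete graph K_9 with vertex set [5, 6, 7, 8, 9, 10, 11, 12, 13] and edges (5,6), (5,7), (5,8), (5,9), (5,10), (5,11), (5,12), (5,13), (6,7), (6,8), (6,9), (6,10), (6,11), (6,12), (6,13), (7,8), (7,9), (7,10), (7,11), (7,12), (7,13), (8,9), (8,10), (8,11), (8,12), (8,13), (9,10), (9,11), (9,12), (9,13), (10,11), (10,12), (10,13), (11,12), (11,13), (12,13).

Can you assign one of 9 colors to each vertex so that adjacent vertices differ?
Yes, G is 9-colorable

A valid 9-coloring: color 1: [9]; color 2: [8]; color 3: [7]; color 4: [6]; color 5: [12]; color 6: [13]; color 7: [10]; color 8: [5]; color 9: [11].
(χ(G) = 9 ≤ 9.)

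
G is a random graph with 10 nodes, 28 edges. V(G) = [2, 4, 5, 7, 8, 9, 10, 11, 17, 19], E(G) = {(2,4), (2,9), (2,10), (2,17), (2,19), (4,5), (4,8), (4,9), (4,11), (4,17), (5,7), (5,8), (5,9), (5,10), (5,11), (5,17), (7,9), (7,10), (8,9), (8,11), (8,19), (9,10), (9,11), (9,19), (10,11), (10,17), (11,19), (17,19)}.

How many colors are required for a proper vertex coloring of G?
χ(G) = 5

Clique number ω(G) = 5 (lower bound: χ ≥ ω).
The clique on [4, 5, 8, 9, 11] has size 5, forcing χ ≥ 5, and the coloring below uses 5 colors, so χ(G) = 5.
A valid 5-coloring: color 1: [9, 17]; color 2: [5, 19]; color 3: [4, 10]; color 4: [2, 7, 11]; color 5: [8].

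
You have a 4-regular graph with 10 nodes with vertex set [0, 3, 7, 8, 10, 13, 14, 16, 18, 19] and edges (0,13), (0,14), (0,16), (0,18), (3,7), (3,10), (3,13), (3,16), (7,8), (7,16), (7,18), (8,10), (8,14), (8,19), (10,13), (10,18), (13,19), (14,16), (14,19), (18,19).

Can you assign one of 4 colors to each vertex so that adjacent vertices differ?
Yes, G is 4-colorable

A valid 4-coloring: color 1: [3, 8, 18]; color 2: [7, 13, 14]; color 3: [10, 16, 19]; color 4: [0].
(χ(G) = 3 ≤ 4.)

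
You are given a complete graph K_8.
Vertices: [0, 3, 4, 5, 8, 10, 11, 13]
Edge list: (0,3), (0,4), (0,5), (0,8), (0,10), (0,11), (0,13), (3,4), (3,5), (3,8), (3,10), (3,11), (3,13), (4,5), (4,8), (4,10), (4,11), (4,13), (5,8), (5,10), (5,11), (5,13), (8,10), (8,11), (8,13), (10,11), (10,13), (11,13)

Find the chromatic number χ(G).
Clique number ω(G) = 8 (lower bound: χ ≥ ω).
The clique on [0, 3, 4, 5, 8, 10, 11, 13] has size 8, forcing χ ≥ 8, and the coloring below uses 8 colors, so χ(G) = 8.
A valid 8-coloring: color 1: [8]; color 2: [5]; color 3: [4]; color 4: [0]; color 5: [11]; color 6: [13]; color 7: [10]; color 8: [3].

χ(G) = 8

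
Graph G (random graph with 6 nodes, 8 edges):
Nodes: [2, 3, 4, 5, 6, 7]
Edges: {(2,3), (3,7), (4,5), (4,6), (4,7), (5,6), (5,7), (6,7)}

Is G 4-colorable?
A valid 4-coloring: color 1: [2, 7]; color 2: [3, 5]; color 3: [6]; color 4: [4].
(χ(G) = 4 ≤ 4.)

Yes, G is 4-colorable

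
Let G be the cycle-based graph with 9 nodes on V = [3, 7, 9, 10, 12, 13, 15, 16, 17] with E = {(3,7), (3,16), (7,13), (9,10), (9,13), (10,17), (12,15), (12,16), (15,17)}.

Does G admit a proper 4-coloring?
A valid 4-coloring: color 1: [7, 9, 15, 16]; color 2: [3, 12, 13, 17]; color 3: [10].
(χ(G) = 3 ≤ 4.)

Yes, G is 4-colorable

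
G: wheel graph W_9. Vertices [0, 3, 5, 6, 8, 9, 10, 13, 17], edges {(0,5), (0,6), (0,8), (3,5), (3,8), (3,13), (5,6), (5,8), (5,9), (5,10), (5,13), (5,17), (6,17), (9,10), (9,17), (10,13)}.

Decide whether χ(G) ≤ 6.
A valid 6-coloring: color 1: [5]; color 2: [6, 8, 9, 13]; color 3: [0, 3, 10, 17].
(χ(G) = 3 ≤ 6.)

Yes, G is 6-colorable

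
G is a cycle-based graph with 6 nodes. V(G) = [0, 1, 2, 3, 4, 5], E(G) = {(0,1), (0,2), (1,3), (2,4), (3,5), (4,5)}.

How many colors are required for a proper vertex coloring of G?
Clique number ω(G) = 2 (lower bound: χ ≥ ω).
The graph is bipartite (no odd cycle), so 2 colors suffice: χ(G) = 2.
A valid 2-coloring: color 1: [0, 3, 4]; color 2: [1, 2, 5].

χ(G) = 2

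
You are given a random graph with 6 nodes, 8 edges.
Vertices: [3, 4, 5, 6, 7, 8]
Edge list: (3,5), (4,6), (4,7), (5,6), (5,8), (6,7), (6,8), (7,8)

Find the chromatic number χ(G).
χ(G) = 3

Clique number ω(G) = 3 (lower bound: χ ≥ ω).
The clique on [5, 6, 8] has size 3, forcing χ ≥ 3, and the coloring below uses 3 colors, so χ(G) = 3.
A valid 3-coloring: color 1: [3, 6]; color 2: [5, 7]; color 3: [4, 8].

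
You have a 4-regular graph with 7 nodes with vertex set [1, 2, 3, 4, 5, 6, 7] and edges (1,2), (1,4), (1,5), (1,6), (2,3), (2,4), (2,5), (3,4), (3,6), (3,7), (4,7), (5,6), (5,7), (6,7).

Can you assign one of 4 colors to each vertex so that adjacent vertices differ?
Yes, G is 4-colorable

A valid 4-coloring: color 1: [1, 7]; color 2: [2, 6]; color 3: [4, 5]; color 4: [3].
(χ(G) = 4 ≤ 4.)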